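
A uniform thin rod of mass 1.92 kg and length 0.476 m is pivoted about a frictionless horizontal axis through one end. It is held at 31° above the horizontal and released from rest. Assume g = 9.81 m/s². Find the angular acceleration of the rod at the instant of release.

About the pivot, I = (1/3)ML² = (1/3)(1.92)(0.476)² = 0.1450 kg·m².
The weight acts at the center, a distance L/2 = 0.2380 m from the pivot; τ = Mg(L/2) cos 31° = 3.842 N·m.
α = τ/I = 3.842/0.1450 = 26.50 rad/s².
(Equivalently α = (3g/(2L)) cos 31° = 26.50 rad/s².)

α ≈ 26.5 rad/s²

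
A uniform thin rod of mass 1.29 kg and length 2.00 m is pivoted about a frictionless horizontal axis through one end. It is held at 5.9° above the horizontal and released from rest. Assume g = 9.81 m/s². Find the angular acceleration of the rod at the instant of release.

About the pivot, I = (1/3)ML² = (1/3)(1.29)(2.00)² = 1.720 kg·m².
The weight acts at the center, a distance L/2 = 1.000 m from the pivot; τ = Mg(L/2) cos 5.9° = 12.59 N·m.
α = τ/I = 12.59/1.720 = 7.319 rad/s².

α ≈ 7.32 rad/s²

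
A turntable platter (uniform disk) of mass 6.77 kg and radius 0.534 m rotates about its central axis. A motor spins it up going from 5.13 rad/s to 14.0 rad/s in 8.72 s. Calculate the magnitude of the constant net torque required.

I = ½MR² = (1/2)(6.77)(0.534)² = 0.9653 kg·m².
α = Δω/Δt = (14.0 − 5.13)/8.72 = 1.017 rad/s².
τ = Iα = (0.9653)(1.017) = 0.9819 N·m.

τ ≈ 0.982 N·m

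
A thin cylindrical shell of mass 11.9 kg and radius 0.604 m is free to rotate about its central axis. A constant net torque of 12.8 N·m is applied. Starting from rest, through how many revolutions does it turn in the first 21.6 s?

I = MR² = (11.9)(0.604)² = 4.341 kg·m².
α = τ/I = 12.8/4.341 = 2.948 rad/s².
θ = ½αt² = ½(2.948)(21.6)² = 687.8 rad.
Revolutions = θ/(2π) = 109.5.

≈ 109 revolutions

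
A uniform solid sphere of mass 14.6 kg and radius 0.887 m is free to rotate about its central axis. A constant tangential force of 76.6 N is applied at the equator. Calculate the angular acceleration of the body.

I = (2/5)MR² = (2/5)(14.6)(0.887)² = 4.595 kg·m².
τ = F R = (76.6)(0.887) = 67.94 N·m.
From τ = Iα: α = 67.94/4.595 = 14.79 rad/s².

α ≈ 14.8 rad/s²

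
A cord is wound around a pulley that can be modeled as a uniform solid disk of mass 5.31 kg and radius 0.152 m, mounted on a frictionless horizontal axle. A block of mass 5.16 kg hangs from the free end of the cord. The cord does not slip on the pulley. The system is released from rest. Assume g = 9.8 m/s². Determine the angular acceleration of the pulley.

α ≈ 42.6 rad/s²

I = ½MR² = (1/2)(5.31)(0.152)² = 0.06134 kg·m².
Block: mg − T = ma. Pulley: TR = Iα. No-slip: a = αR, so T = (I/R²)a = 2.655·a.
Then mg = (m + 2.655)a, so a = (5.16)(9.8)/(5.16 + 2.655) = 6.471 m/s².
α = a/R = 6.471/0.152 = 42.57 rad/s².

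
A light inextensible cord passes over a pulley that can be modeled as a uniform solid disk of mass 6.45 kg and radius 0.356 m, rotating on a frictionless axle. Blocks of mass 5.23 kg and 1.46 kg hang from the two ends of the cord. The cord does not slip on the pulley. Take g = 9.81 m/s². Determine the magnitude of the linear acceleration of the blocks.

a ≈ 3.73 m/s²

I = ½MR² = (1/2)(6.45)(0.356)² = 0.4087 kg·m².
Heavier block: m₁g − T₁ = m₁a. Lighter block: T₂ − m₂g = m₂a.
Pulley: (T₁ − T₂)R = Iα = I(a/R), so T₁ − T₂ = (I/R²)a = (1/2)M_p a = 3.225·a.
Adding the three: (m₁ − m₂)g = (m₁ + m₂ + 3.225)a, so a = (5.23 − 1.46)(9.81)/(5.23 + 1.46 + 3.225) = 3.730 m/s².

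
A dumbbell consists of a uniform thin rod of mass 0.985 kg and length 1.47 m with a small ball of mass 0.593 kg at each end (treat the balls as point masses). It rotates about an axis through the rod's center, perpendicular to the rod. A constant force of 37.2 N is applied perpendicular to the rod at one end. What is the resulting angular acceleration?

I_rod = (1/12)ML² = (1/12)(0.985)(1.47)² = 0.1774 kg·m².
I_balls = 2·m·(L/2)² = 2(0.593)(0.7350)² = 0.6407 kg·m².
Total I = 0.8181 kg·m².
τ = F·(L/2) = (37.2)(0.735) = 27.34 N·m.
α = τ/I = 27.34/0.8181 = 33.42 rad/s².

α ≈ 33.4 rad/s²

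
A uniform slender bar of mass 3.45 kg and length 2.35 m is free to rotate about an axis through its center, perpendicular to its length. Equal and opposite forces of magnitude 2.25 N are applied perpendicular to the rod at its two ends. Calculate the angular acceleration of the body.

I = (1/12)ML² = (1/12)(3.45)(2.35)² = 1.588 kg·m².
The couple gives τ = F·(L/2) + F·(L/2) = F L = (2.25)(2.35) = 5.288 N·m.
Newton's second law for rotation, τ = Iα, gives α = τ/I = 5.288/1.588 = 3.330 rad/s².

α ≈ 3.33 rad/s²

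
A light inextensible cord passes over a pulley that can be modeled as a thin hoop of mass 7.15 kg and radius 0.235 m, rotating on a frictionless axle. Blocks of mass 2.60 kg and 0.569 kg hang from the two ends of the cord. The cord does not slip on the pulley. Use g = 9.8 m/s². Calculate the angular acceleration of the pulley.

α ≈ 8.21 rad/s²

I = MR² = (7.15)(0.235)² = 0.3949 kg·m².
Heavier block: m₁g − T₁ = m₁a. Lighter block: T₂ − m₂g = m₂a.
Pulley: (T₁ − T₂)R = Iα = I(a/R), so T₁ − T₂ = (I/R²)a = 1·M_p a = 7.150·a.
Adding the three: (m₁ − m₂)g = (m₁ + m₂ + 7.150)a, so a = (2.60 − 0.569)(9.8)/(2.60 + 0.569 + 7.150) = 1.929 m/s².
α = a/R = 1.929/0.235 = 8.208 rad/s².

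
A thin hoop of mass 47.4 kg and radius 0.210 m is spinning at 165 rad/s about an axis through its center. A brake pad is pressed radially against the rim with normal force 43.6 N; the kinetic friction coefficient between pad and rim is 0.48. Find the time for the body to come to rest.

I = MR² = (47.4)(0.210)² = 2.090 kg·m².
Friction force f = μN = (0.48)(43.6) = 20.93 N at the rim; torque magnitude τ = fR = 4.395 N·m, opposing ω.
|α| = τ/I = 4.395/2.090 = 2.102 rad/s² (deceleration).
0 = ω₀ − |α|t ⇒ t = ω₀/|α| = 165/2.102 = 78.48 s.

t ≈ 78.5 s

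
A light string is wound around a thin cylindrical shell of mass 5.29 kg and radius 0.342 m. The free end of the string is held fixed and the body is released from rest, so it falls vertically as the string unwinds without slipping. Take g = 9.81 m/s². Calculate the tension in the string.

Translation: Mg − T = Ma. Rotation about the center: TR = Iα with I = MR².
With a = αR: T = (I/R²)a = M a, so Mg = (1 + 1.000)Ma.
a = g/(1 + 1.000) = 9.81/2.000 = 4.905 m/s².
T = 1.000·M·a = (1.000)(5.29)(4.905) = 25.95 N.

T ≈ 25.9 N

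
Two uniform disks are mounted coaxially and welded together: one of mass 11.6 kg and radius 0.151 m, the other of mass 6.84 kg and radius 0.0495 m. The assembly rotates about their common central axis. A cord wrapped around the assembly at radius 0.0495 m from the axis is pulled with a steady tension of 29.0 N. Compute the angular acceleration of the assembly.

I = ½M₁R₁² + ½M₂R₂² = ½(11.6)(0.151)² + ½(6.84)(0.0495)² = 0.1406 kg·m².
τ = F r = (29.0)(0.0495) = 1.435 N·m.
α = τ/I = 1.435/0.1406 = 10.21 rad/s².

α ≈ 10.2 rad/s²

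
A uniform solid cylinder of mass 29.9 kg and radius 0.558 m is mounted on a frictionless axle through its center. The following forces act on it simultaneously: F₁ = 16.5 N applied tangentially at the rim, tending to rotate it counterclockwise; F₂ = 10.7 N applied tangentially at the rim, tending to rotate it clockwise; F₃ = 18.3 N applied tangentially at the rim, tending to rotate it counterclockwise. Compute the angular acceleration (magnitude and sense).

I = ½MR² = (1/2)(29.9)(0.558)² = 4.655 kg·m².
Taking counterclockwise as positive: τ₁ = +(16.5)(0.558) = +9.207 N·m; τ₂ = −(10.7)(0.558) = −5.971 N·m; τ₃ = +(18.3)(0.558) = +10.21 N·m.
Net torque τ = 13.45 N·m.
α = τ/I = 13.45/4.655 = 2.889 rad/s².

α ≈ 2.89 rad/s², counterclockwise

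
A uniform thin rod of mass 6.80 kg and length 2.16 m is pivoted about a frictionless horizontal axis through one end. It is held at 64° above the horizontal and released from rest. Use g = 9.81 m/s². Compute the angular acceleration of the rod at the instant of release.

α ≈ 2.99 rad/s²

About the pivot, I = (1/3)ML² = (1/3)(6.80)(2.16)² = 10.58 kg·m².
The weight acts at the center, a distance L/2 = 1.080 m from the pivot; τ = Mg(L/2) cos 64° = 31.58 N·m.
α = τ/I = 31.58/10.58 = 2.986 rad/s².
(Equivalently α = (3g/(2L)) cos 64° = 2.986 rad/s².)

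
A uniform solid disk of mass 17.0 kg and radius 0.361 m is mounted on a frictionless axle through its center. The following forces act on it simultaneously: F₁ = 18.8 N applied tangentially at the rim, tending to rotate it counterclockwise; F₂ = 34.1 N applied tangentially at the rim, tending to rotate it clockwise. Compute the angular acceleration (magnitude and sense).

I = ½MR² = (1/2)(17.0)(0.361)² = 1.108 kg·m².
Taking counterclockwise as positive: τ₁ = +(18.8)(0.361) = +6.787 N·m; τ₂ = −(34.1)(0.361) = −12.31 N·m.
Net torque τ = -5.523 N·m.
α = τ/I = -5.523/1.108 = -4.986 rad/s².

α ≈ 4.99 rad/s², clockwise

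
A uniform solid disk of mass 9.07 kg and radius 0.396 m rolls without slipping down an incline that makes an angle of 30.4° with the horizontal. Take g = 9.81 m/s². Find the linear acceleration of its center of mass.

Translation along the incline: Mg sinθ − f = Ma.
Rotation about the center: fR = Iα with I = ½MR². No-slip gives a = αR, so f = (I/R²)a = (1/2)M a.
Substituting: Mg sinθ = (1 + 0.5000)Ma, so a = g sinθ/(1 + 0.5000) = (9.81) sin 30.4° / 1.500 = 3.309 m/s².

a ≈ 3.31 m/s²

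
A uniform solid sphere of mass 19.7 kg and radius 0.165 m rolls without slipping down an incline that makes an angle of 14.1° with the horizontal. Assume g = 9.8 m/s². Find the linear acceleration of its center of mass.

Translation along the incline: Mg sinθ − f = Ma.
Rotation about the center: fR = Iα with I = (2/5)MR². No-slip gives a = αR, so f = (I/R²)a = (2/5)M a.
Substituting: Mg sinθ = (1 + 0.4000)Ma, so a = g sinθ/(1 + 0.4000) = (9.8) sin 14.1° / 1.400 = 1.705 m/s².

a ≈ 1.71 m/s²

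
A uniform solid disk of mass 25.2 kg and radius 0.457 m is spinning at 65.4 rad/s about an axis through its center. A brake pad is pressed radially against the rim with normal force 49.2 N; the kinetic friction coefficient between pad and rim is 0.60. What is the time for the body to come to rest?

t ≈ 12.8 s

I = ½MR² = (1/2)(25.2)(0.457)² = 2.631 kg·m².
Friction force f = μN = (0.60)(49.2) = 29.52 N at the rim; torque magnitude τ = fR = 13.49 N·m, opposing ω.
|α| = τ/I = 13.49/2.631 = 5.127 rad/s² (deceleration).
0 = ω₀ − |α|t ⇒ t = ω₀/|α| = 65.4/5.127 = 12.76 s.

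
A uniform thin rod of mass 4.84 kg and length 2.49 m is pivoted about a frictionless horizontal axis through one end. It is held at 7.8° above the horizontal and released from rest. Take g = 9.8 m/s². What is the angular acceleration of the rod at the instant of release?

About the pivot, I = (1/3)ML² = (1/3)(4.84)(2.49)² = 10.00 kg·m².
The weight acts at the center, a distance L/2 = 1.245 m from the pivot; τ = Mg(L/2) cos 7.8° = 58.51 N·m.
α = τ/I = 58.51/10.00 = 5.849 rad/s².

α ≈ 5.85 rad/s²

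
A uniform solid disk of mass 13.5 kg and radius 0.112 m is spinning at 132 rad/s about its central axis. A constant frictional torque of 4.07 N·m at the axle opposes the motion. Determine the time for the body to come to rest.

I = ½MR² = (1/2)(13.5)(0.112)² = 0.08467 kg·m².
The net torque has magnitude 4.07 N·m, opposing ω.
|α| = τ/I = 4.070/0.08467 = 48.07 rad/s² (deceleration).
0 = ω₀ − |α|t ⇒ t = ω₀/|α| = 132/48.07 = 2.746 s.

t ≈ 2.75 s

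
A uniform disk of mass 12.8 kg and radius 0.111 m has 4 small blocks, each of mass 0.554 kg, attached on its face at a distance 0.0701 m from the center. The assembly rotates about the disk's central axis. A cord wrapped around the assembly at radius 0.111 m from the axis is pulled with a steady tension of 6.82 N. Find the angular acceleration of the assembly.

α ≈ 8.44 rad/s²

I_disk = ½MR² = ½(12.8)(0.111)² = 0.07885 kg·m².
I_blocks = 4·m·r² = 4(0.554)(0.0701)² = 0.01089 kg·m².
Total I = 0.08974 kg·m².
τ = F r = (6.82)(0.111) = 0.7570 N·m.
α = τ/I = 0.7570/0.08974 = 8.435 rad/s².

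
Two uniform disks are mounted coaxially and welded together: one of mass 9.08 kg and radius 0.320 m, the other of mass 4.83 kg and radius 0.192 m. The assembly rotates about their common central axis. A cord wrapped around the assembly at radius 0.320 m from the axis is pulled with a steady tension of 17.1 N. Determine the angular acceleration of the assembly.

α ≈ 9.88 rad/s²

I = ½M₁R₁² + ½M₂R₂² = ½(9.08)(0.320)² + ½(4.83)(0.192)² = 0.5539 kg·m².
τ = F r = (17.1)(0.320) = 5.472 N·m.
α = τ/I = 5.472/0.5539 = 9.879 rad/s².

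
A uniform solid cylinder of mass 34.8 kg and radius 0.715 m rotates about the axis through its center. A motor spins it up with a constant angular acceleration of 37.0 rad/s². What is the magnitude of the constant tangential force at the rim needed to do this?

I = ½MR² = (1/2)(34.8)(0.715)² = 8.895 kg·m².
The required torque is τ = Iα = (8.895)(37.00) = 329.1 N·m.
A tangential force at the rim gives τ = FR, so F = τ/R = 329.1/0.715 = 460.3 N.

F ≈ 460 N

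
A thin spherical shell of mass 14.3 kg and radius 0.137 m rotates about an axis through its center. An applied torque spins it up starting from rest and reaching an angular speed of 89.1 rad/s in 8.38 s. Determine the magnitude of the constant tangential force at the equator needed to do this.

I = (2/3)MR² = (2/3)(14.3)(0.137)² = 0.1789 kg·m².
α = Δω/Δt = (89.1 − 0)/8.38 = 10.63 rad/s².
The required torque is τ = Iα = (0.1789)(10.63) = 1.902 N·m.
A tangential force at the equator gives τ = FR, so F = τ/R = 1.902/0.137 = 13.89 N.

F ≈ 13.9 N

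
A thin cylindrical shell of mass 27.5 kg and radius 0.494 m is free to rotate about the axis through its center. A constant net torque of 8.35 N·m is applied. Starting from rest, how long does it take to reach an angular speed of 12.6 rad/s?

I = MR² = (27.5)(0.494)² = 6.711 kg·m².
α = τ/I = 8.35/6.711 = 1.244 rad/s².
ω = αt ⇒ t = ω/α = 12.6/1.244 = 10.13 s.

t ≈ 10.1 s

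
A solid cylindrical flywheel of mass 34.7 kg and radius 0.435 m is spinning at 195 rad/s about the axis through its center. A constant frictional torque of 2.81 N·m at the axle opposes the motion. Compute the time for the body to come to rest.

t ≈ 228 s

I = ½MR² = (1/2)(34.7)(0.435)² = 3.283 kg·m².
The net torque has magnitude 2.81 N·m, opposing ω.
|α| = τ/I = 2.810/3.283 = 0.8559 rad/s² (deceleration).
0 = ω₀ − |α|t ⇒ t = ω₀/|α| = 195/0.8559 = 227.8 s.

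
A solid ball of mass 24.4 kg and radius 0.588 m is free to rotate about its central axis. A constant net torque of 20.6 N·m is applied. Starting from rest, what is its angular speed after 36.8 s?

ω ≈ 225 rad/s

I = (2/5)MR² = (2/5)(24.4)(0.588)² = 3.374 kg·m².
α = τ/I = 20.6/3.374 = 6.105 rad/s².
ω = ω₀ + αt = 0 + (6.105)(36.8) = 224.7 rad/s.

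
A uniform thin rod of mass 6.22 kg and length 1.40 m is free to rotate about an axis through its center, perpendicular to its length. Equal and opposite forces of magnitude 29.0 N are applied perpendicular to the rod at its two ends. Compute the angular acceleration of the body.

I = (1/12)ML² = (1/12)(6.22)(1.40)² = 1.016 kg·m².
The couple gives τ = F·(L/2) + F·(L/2) = F L = (29.0)(1.40) = 40.60 N·m.
Newton's second law for rotation, τ = Iα, gives α = τ/I = 40.60/1.016 = 39.96 rad/s².

α ≈ 40.0 rad/s²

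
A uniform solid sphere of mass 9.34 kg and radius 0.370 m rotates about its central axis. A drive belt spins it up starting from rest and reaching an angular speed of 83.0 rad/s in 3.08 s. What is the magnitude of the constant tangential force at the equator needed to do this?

I = (2/5)MR² = (2/5)(9.34)(0.370)² = 0.5115 kg·m².
α = Δω/Δt = (83.0 − 0)/3.08 = 26.95 rad/s².
The required torque is τ = Iα = (0.5115)(26.95) = 13.78 N·m.
A tangential force at the equator gives τ = FR, so F = τ/R = 13.78/0.370 = 37.25 N.

F ≈ 37.3 N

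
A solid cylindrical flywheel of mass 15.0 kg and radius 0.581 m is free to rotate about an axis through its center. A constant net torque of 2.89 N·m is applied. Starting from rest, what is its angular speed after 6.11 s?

ω ≈ 6.97 rad/s

I = ½MR² = (1/2)(15.0)(0.581)² = 2.532 kg·m².
α = τ/I = 2.89/2.532 = 1.142 rad/s².
ω = ω₀ + αt = 0 + (1.142)(6.11) = 6.975 rad/s.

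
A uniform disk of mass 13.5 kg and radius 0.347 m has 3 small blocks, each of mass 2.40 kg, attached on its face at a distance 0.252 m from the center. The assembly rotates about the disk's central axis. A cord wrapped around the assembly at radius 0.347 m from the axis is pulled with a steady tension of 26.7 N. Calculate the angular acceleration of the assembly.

I_disk = ½MR² = ½(13.5)(0.347)² = 0.8128 kg·m².
I_blocks = 3·m·r² = 3(2.40)(0.252)² = 0.4572 kg·m².
Total I = 1.270 kg·m².
τ = F r = (26.7)(0.347) = 9.265 N·m.
α = τ/I = 9.265/1.270 = 7.295 rad/s².

α ≈ 7.30 rad/s²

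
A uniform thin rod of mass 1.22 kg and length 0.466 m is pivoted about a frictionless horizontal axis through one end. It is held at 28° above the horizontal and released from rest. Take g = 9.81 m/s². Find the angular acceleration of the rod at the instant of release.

α ≈ 27.9 rad/s²

About the pivot, I = (1/3)ML² = (1/3)(1.22)(0.466)² = 0.08831 kg·m².
The weight acts at the center, a distance L/2 = 0.2330 m from the pivot; τ = Mg(L/2) cos 28° = 2.462 N·m.
α = τ/I = 2.462/0.08831 = 27.88 rad/s².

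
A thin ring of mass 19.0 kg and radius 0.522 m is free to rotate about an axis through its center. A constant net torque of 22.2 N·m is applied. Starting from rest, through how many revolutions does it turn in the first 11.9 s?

≈ 48.3 revolutions

I = MR² = (19.0)(0.522)² = 5.177 kg·m².
α = τ/I = 22.2/5.177 = 4.288 rad/s².
θ = ½αt² = ½(4.288)(11.9)² = 303.6 rad.
Revolutions = θ/(2π) = 48.32.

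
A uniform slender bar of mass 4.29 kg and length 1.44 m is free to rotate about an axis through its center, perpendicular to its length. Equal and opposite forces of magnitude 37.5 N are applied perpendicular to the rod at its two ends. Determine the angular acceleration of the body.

I = (1/12)ML² = (1/12)(4.29)(1.44)² = 0.7413 kg·m².
The couple gives τ = F·(L/2) + F·(L/2) = F L = (37.5)(1.44) = 54.00 N·m.
Newton's second law for rotation, τ = Iα, gives α = τ/I = 54.00/0.7413 = 72.84 rad/s².

α ≈ 72.8 rad/s²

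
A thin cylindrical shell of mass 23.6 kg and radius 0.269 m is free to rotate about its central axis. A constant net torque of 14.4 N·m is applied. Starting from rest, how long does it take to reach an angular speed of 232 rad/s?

I = MR² = (23.6)(0.269)² = 1.708 kg·m².
α = τ/I = 14.4/1.708 = 8.432 rad/s².
ω = αt ⇒ t = ω/α = 232/8.432 = 27.51 s.

t ≈ 27.5 s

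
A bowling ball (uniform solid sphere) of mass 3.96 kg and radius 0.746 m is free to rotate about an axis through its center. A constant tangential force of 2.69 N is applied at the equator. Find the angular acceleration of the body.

I = (2/5)MR² = (2/5)(3.96)(0.746)² = 0.8815 kg·m².
τ = F R = (2.69)(0.746) = 2.007 N·m.
Newton's second law for rotation, τ = Iα, gives α = τ/I = 2.007/0.8815 = 2.276 rad/s².

α ≈ 2.28 rad/s²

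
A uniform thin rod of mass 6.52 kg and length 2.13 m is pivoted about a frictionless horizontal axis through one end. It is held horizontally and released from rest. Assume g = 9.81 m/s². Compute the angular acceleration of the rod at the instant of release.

α ≈ 6.91 rad/s²

About the pivot, I = (1/3)ML² = (1/3)(6.52)(2.13)² = 9.860 kg·m².
The weight acts at the center, a distance L/2 = 1.065 m from the pivot; τ = Mg(L/2) = 68.12 N·m.
α = τ/I = 68.12/9.860 = 6.908 rad/s².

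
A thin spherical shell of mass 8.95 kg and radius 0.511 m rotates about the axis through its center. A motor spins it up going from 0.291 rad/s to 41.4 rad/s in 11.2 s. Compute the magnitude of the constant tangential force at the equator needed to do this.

F ≈ 11.2 N

I = (2/3)MR² = (2/3)(8.95)(0.511)² = 1.558 kg·m².
α = Δω/Δt = (41.4 − 0.291)/11.2 = 3.670 rad/s².
The required torque is τ = Iα = (1.558)(3.670) = 5.719 N·m.
A tangential force at the equator gives τ = FR, so F = τ/R = 5.719/0.511 = 11.19 N.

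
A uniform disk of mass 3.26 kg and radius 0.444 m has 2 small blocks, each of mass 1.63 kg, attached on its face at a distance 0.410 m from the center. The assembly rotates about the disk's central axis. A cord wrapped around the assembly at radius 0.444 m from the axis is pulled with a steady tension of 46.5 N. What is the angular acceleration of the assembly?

α ≈ 23.7 rad/s²

I_disk = ½MR² = ½(3.26)(0.444)² = 0.3213 kg·m².
I_blocks = 2·m·r² = 2(1.63)(0.410)² = 0.5480 kg·m².
Total I = 0.8693 kg·m².
τ = F r = (46.5)(0.444) = 20.65 N·m.
α = τ/I = 20.65/0.8693 = 23.75 rad/s².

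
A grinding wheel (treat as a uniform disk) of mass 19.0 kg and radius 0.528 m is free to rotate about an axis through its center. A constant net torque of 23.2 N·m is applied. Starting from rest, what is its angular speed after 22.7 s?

ω ≈ 199 rad/s

I = ½MR² = (1/2)(19.0)(0.528)² = 2.648 kg·m².
α = τ/I = 23.2/2.648 = 8.760 rad/s².
ω = ω₀ + αt = 0 + (8.760)(22.7) = 198.8 rad/s.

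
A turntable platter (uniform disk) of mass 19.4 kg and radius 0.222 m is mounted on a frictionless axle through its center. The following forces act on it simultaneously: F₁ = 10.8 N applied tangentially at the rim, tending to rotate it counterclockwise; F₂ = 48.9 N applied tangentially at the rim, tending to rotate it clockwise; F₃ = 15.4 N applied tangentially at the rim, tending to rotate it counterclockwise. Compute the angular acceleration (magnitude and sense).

α ≈ 10.5 rad/s², clockwise

I = ½MR² = (1/2)(19.4)(0.222)² = 0.4781 kg·m².
Taking counterclockwise as positive: τ₁ = +(10.8)(0.222) = +2.398 N·m; τ₂ = −(48.9)(0.222) = −10.86 N·m; τ₃ = +(15.4)(0.222) = +3.419 N·m.
Net torque τ = -5.039 N·m.
α = τ/I = -5.039/0.4781 = -10.54 rad/s².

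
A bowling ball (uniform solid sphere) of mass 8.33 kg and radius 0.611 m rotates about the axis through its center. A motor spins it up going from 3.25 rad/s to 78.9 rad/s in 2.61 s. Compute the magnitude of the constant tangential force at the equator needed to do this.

I = (2/5)MR² = (2/5)(8.33)(0.611)² = 1.244 kg·m².
α = Δω/Δt = (78.9 − 3.25)/2.61 = 28.98 rad/s².
The required torque is τ = Iα = (1.244)(28.98) = 36.05 N·m.
A tangential force at the equator gives τ = FR, so F = τ/R = 36.05/0.611 = 59.01 N.

F ≈ 59.0 N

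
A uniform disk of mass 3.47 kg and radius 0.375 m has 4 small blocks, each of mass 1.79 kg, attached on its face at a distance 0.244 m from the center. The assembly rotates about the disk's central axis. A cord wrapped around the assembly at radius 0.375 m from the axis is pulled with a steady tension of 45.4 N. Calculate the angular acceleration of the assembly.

α ≈ 25.4 rad/s²

I_disk = ½MR² = ½(3.47)(0.375)² = 0.2440 kg·m².
I_blocks = 4·m·r² = 4(1.79)(0.244)² = 0.4263 kg·m².
Total I = 0.6703 kg·m².
τ = F r = (45.4)(0.375) = 17.02 N·m.
α = τ/I = 17.02/0.6703 = 25.40 rad/s².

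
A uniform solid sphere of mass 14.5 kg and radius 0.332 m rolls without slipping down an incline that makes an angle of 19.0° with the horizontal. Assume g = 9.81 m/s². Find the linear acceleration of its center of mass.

Translation along the incline: Mg sinθ − f = Ma.
Rotation about the center: fR = Iα with I = (2/5)MR². No-slip gives a = αR, so f = (I/R²)a = (2/5)M a.
Substituting: Mg sinθ = (1 + 0.4000)Ma, so a = g sinθ/(1 + 0.4000) = (9.81) sin 19.0° / 1.400 = 2.281 m/s².

a ≈ 2.28 m/s²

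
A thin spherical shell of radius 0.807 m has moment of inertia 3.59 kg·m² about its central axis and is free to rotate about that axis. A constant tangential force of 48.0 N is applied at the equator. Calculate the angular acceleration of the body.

α ≈ 10.8 rad/s²

τ = F R = (48.0)(0.807) = 38.74 N·m.
From τ = Iα: α = 38.74/3.590 = 10.79 rad/s².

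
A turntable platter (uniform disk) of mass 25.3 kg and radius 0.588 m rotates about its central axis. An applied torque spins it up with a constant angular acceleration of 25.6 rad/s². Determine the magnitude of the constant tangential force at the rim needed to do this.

F ≈ 190 N

I = ½MR² = (1/2)(25.3)(0.588)² = 4.374 kg·m².
The required torque is τ = Iα = (4.374)(25.60) = 112.0 N·m.
A tangential force at the rim gives τ = FR, so F = τ/R = 112.0/0.588 = 190.4 N.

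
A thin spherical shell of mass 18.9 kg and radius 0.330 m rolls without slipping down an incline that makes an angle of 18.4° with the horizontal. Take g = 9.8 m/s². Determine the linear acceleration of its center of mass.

Translation along the incline: Mg sinθ − f = Ma.
Rotation about the center: fR = Iα with I = (2/3)MR². No-slip gives a = αR, so f = (I/R²)a = (2/3)M a.
Substituting: Mg sinθ = (1 + 0.6667)Ma, so a = g sinθ/(1 + 0.6667) = (9.8) sin 18.4° / 1.667 = 1.856 m/s².

a ≈ 1.86 m/s²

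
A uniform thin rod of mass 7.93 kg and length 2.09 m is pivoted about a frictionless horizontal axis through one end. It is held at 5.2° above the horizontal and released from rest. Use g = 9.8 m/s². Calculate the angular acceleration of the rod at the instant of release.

About the pivot, I = (1/3)ML² = (1/3)(7.93)(2.09)² = 11.55 kg·m².
The weight acts at the center, a distance L/2 = 1.045 m from the pivot; τ = Mg(L/2) cos 5.2° = 80.88 N·m.
α = τ/I = 80.88/11.55 = 7.005 rad/s².

α ≈ 7.00 rad/s²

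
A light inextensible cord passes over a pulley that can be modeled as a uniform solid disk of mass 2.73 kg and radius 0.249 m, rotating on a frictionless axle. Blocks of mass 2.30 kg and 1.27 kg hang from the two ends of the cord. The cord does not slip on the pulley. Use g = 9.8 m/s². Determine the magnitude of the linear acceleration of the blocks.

I = ½MR² = (1/2)(2.73)(0.249)² = 0.08463 kg·m².
Heavier block: m₁g − T₁ = m₁a. Lighter block: T₂ − m₂g = m₂a.
Pulley: (T₁ − T₂)R = Iα = I(a/R), so T₁ − T₂ = (I/R²)a = (1/2)M_p a = 1.365·a.
Adding the three: (m₁ − m₂)g = (m₁ + m₂ + 1.365)a, so a = (2.30 − 1.27)(9.8)/(2.30 + 1.27 + 1.365) = 2.045 m/s².

a ≈ 2.05 m/s²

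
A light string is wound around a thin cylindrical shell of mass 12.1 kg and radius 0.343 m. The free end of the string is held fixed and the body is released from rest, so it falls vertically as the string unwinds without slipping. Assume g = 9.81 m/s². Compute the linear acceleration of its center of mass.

a ≈ 4.91 m/s²

Translation: Mg − T = Ma. Rotation about the center: TR = Iα with I = MR².
With a = αR: T = (I/R²)a = M a, so Mg = (1 + 1.000)Ma.
a = g/(1 + 1.000) = 9.81/2.000 = 4.905 m/s².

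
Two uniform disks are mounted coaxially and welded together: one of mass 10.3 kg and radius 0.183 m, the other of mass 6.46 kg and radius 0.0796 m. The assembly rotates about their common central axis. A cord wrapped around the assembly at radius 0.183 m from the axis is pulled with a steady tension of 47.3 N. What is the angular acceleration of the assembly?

I = ½M₁R₁² + ½M₂R₂² = ½(10.3)(0.183)² + ½(6.46)(0.0796)² = 0.1929 kg·m².
τ = F r = (47.3)(0.183) = 8.656 N·m.
α = τ/I = 8.656/0.1929 = 44.86 rad/s².

α ≈ 44.9 rad/s²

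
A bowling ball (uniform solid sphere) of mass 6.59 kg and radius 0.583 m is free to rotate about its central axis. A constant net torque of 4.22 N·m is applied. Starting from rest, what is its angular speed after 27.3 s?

ω ≈ 129 rad/s

I = (2/5)MR² = (2/5)(6.59)(0.583)² = 0.8959 kg·m².
α = τ/I = 4.22/0.8959 = 4.710 rad/s².
ω = ω₀ + αt = 0 + (4.710)(27.3) = 128.6 rad/s.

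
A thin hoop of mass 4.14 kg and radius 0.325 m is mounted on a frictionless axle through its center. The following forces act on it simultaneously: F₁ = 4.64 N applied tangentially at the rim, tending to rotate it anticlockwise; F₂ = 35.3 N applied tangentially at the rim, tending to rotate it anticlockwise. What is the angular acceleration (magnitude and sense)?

α ≈ 29.7 rad/s², anticlockwise

I = MR² = (4.14)(0.325)² = 0.4373 kg·m².
Taking anticlockwise as positive: τ₁ = +(4.64)(0.325) = +1.508 N·m; τ₂ = +(35.3)(0.325) = +11.47 N·m.
Net torque τ = 12.98 N·m.
α = τ/I = 12.98/0.4373 = 29.68 rad/s².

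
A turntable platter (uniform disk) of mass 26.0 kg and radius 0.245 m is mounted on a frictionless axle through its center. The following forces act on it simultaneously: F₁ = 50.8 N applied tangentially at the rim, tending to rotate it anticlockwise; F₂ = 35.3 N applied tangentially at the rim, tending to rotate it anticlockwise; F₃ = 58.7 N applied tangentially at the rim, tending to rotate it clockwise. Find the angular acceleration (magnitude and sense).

I = ½MR² = (1/2)(26.0)(0.245)² = 0.7803 kg·m².
Taking anticlockwise as positive: τ₁ = +(50.8)(0.245) = +12.45 N·m; τ₂ = +(35.3)(0.245) = +8.648 N·m; τ₃ = −(58.7)(0.245) = −14.38 N·m.
Net torque τ = 6.713 N·m.
α = τ/I = 6.713/0.7803 = 8.603 rad/s².

α ≈ 8.60 rad/s², anticlockwise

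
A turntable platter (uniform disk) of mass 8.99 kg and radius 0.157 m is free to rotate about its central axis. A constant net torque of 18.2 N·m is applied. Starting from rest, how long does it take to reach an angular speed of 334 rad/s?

t ≈ 2.03 s

I = ½MR² = (1/2)(8.99)(0.157)² = 0.1108 kg·m².
α = τ/I = 18.2/0.1108 = 164.3 rad/s².
ω = αt ⇒ t = ω/α = 334/164.3 = 2.033 s.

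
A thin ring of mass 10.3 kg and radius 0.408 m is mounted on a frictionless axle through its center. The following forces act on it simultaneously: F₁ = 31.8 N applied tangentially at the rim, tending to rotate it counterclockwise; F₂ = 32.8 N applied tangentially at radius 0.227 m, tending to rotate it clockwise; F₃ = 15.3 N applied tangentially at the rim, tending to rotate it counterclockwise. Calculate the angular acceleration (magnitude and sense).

α ≈ 6.87 rad/s², counterclockwise

I = MR² = (10.3)(0.408)² = 1.715 kg·m².
Taking counterclockwise as positive: τ₁ = +(31.8)(0.408) = +12.97 N·m; τ₂ = −(32.8)(0.227) = −7.446 N·m; τ₃ = +(15.3)(0.408) = +6.242 N·m.
Net torque τ = 11.77 N·m.
α = τ/I = 11.77/1.715 = 6.865 rad/s².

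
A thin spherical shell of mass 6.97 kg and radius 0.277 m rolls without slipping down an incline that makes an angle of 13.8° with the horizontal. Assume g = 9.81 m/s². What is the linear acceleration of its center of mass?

a ≈ 1.40 m/s²

Translation along the incline: Mg sinθ − f = Ma.
Rotation about the center: fR = Iα with I = (2/3)MR². No-slip gives a = αR, so f = (I/R²)a = (2/3)M a.
Substituting: Mg sinθ = (1 + 0.6667)Ma, so a = g sinθ/(1 + 0.6667) = (9.81) sin 13.8° / 1.667 = 1.404 m/s².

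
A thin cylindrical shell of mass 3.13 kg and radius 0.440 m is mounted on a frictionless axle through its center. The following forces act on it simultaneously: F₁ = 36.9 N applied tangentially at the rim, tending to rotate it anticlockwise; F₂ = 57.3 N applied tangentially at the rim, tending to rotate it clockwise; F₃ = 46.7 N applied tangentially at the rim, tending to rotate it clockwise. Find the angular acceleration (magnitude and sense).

α ≈ 48.7 rad/s², clockwise

I = MR² = (3.13)(0.440)² = 0.6060 kg·m².
Taking anticlockwise as positive: τ₁ = +(36.9)(0.440) = +16.24 N·m; τ₂ = −(57.3)(0.440) = −25.21 N·m; τ₃ = −(46.7)(0.440) = −20.55 N·m.
Net torque τ = -29.52 N·m.
α = τ/I = -29.52/0.6060 = -48.72 rad/s².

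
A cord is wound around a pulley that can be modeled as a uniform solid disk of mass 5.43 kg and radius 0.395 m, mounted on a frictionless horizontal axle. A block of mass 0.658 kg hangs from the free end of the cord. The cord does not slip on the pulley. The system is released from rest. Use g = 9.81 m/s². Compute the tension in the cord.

T ≈ 5.20 N

I = ½MR² = (1/2)(5.43)(0.395)² = 0.4236 kg·m².
Block: mg − T = ma. Pulley: TR = Iα. No-slip: a = αR, so T = (I/R²)a = 2.715·a.
Then mg = (m + 2.715)a, so a = (0.658)(9.81)/(0.658 + 2.715) = 1.914 m/s².
T = 2.715·a = 5.196 N.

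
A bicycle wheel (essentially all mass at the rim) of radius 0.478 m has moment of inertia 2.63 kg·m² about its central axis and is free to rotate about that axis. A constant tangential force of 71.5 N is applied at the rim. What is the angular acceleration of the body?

α ≈ 13.0 rad/s²

τ = F R = (71.5)(0.478) = 34.18 N·m.
From τ = Iα: α = 34.18/2.630 = 13.00 rad/s².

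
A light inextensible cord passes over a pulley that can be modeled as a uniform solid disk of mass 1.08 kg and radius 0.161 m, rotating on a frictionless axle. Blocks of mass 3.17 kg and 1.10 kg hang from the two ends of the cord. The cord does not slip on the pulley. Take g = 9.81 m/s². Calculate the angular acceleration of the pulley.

α ≈ 26.2 rad/s²

I = ½MR² = (1/2)(1.08)(0.161)² = 0.01400 kg·m².
Heavier block: m₁g − T₁ = m₁a. Lighter block: T₂ − m₂g = m₂a.
Pulley: (T₁ − T₂)R = Iα = I(a/R), so T₁ − T₂ = (I/R²)a = (1/2)M_p a = 0.5400·a.
Adding the three: (m₁ − m₂)g = (m₁ + m₂ + 0.5400)a, so a = (3.17 − 1.10)(9.81)/(3.17 + 1.10 + 0.5400) = 4.222 m/s².
α = a/R = 4.222/0.161 = 26.22 rad/s².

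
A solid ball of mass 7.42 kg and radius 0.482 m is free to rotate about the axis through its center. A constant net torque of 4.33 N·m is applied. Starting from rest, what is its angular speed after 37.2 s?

I = (2/5)MR² = (2/5)(7.42)(0.482)² = 0.6895 kg·m².
α = τ/I = 4.33/0.6895 = 6.280 rad/s².
ω = ω₀ + αt = 0 + (6.280)(37.2) = 233.6 rad/s.

ω ≈ 234 rad/s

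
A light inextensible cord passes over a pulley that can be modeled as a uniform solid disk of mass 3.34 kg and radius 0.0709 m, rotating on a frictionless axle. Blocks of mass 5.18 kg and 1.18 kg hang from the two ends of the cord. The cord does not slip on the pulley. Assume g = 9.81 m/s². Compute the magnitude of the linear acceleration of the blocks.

a ≈ 4.89 m/s²

I = ½MR² = (1/2)(3.34)(0.0709)² = 0.008395 kg·m².
Heavier block: m₁g − T₁ = m₁a. Lighter block: T₂ − m₂g = m₂a.
Pulley: (T₁ − T₂)R = Iα = I(a/R), so T₁ − T₂ = (I/R²)a = (1/2)M_p a = 1.670·a.
Adding the three: (m₁ − m₂)g = (m₁ + m₂ + 1.670)a, so a = (5.18 − 1.18)(9.81)/(5.18 + 1.18 + 1.670) = 4.887 m/s².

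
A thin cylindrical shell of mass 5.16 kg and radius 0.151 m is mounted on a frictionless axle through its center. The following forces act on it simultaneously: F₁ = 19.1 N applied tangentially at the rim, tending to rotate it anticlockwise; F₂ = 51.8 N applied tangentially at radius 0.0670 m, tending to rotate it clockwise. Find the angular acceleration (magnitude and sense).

I = MR² = (5.16)(0.151)² = 0.1177 kg·m².
Taking anticlockwise as positive: τ₁ = +(19.1)(0.151) = +2.884 N·m; τ₂ = −(51.8)(0.0670) = −3.471 N·m.
Net torque τ = -0.5865 N·m.
α = τ/I = -0.5865/0.1177 = -4.985 rad/s².

α ≈ 4.98 rad/s², clockwise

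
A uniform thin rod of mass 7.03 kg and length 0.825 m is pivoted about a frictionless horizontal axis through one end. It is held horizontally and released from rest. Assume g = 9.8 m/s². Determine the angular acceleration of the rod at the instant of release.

α ≈ 17.8 rad/s²

About the pivot, I = (1/3)ML² = (1/3)(7.03)(0.825)² = 1.595 kg·m².
The weight acts at the center, a distance L/2 = 0.4125 m from the pivot; τ = Mg(L/2) = 28.42 N·m.
α = τ/I = 28.42/1.595 = 17.82 rad/s².
(Equivalently α = (3g/(2L)) = 17.82 rad/s².)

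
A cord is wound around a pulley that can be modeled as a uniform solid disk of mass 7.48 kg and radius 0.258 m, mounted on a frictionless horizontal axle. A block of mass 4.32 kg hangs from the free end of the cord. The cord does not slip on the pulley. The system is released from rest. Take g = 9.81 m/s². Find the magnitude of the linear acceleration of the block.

I = ½MR² = (1/2)(7.48)(0.258)² = 0.2489 kg·m².
Block: mg − T = ma. Pulley: TR = Iα. No-slip: a = αR, so T = (I/R²)a = 3.740·a.
Then mg = (m + 3.740)a, so a = (4.32)(9.81)/(4.32 + 3.740) = 5.258 m/s².

a ≈ 5.26 m/s²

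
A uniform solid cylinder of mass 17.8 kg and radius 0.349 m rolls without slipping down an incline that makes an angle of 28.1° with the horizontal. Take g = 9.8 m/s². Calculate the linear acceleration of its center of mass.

Translation along the incline: Mg sinθ − f = Ma.
Rotation about the center: fR = Iα with I = ½MR². No-slip gives a = αR, so f = (I/R²)a = (1/2)M a.
Substituting: Mg sinθ = (1 + 0.5000)Ma, so a = g sinθ/(1 + 0.5000) = (9.8) sin 28.1° / 1.500 = 3.077 m/s².

a ≈ 3.08 m/s²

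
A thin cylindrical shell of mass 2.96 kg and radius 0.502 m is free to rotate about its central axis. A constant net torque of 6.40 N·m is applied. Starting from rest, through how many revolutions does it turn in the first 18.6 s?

I = MR² = (2.96)(0.502)² = 0.7459 kg·m².
α = τ/I = 6.40/0.7459 = 8.580 rad/s².
θ = ½αt² = ½(8.580)(18.6)² = 1484 rad.
Revolutions = θ/(2π) = 236.2.

≈ 236 revolutions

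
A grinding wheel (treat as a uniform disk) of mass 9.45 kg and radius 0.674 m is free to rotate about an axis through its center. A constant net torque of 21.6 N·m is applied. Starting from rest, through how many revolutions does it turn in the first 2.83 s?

I = ½MR² = (1/2)(9.45)(0.674)² = 2.146 kg·m².
α = τ/I = 21.6/2.146 = 10.06 rad/s².
θ = ½αt² = ½(10.06)(2.83)² = 40.30 rad.
Revolutions = θ/(2π) = 6.414.

≈ 6.41 revolutions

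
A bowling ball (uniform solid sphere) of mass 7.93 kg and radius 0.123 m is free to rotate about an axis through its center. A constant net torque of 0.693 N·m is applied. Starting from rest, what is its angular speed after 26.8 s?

I = (2/5)MR² = (2/5)(7.93)(0.123)² = 0.04799 kg·m².
α = τ/I = 0.693/0.04799 = 14.44 rad/s².
ω = ω₀ + αt = 0 + (14.44)(26.8) = 387.0 rad/s.

ω ≈ 387 rad/s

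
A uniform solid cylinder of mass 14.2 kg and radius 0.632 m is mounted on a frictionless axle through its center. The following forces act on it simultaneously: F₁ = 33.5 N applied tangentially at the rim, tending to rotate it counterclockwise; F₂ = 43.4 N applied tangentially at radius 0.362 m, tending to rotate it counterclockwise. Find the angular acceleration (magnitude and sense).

α ≈ 13.0 rad/s², counterclockwise

I = ½MR² = (1/2)(14.2)(0.632)² = 2.836 kg·m².
Taking counterclockwise as positive: τ₁ = +(33.5)(0.632) = +21.17 N·m; τ₂ = +(43.4)(0.362) = +15.71 N·m.
Net torque τ = 36.88 N·m.
α = τ/I = 36.88/2.836 = 13.01 rad/s².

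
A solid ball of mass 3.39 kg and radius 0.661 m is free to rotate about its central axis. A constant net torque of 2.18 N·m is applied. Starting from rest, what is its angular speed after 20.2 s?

I = (2/5)MR² = (2/5)(3.39)(0.661)² = 0.5925 kg·m².
α = τ/I = 2.18/0.5925 = 3.680 rad/s².
ω = ω₀ + αt = 0 + (3.680)(20.2) = 74.33 rad/s.

ω ≈ 74.3 rad/s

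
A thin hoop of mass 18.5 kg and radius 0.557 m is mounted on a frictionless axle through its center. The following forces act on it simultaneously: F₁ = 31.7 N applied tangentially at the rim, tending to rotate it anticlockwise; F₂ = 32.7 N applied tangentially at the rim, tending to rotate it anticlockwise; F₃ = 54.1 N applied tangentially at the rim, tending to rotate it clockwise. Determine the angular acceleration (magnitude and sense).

α ≈ 1.000 rad/s², anticlockwise

I = MR² = (18.5)(0.557)² = 5.740 kg·m².
Taking anticlockwise as positive: τ₁ = +(31.7)(0.557) = +17.66 N·m; τ₂ = +(32.7)(0.557) = +18.21 N·m; τ₃ = −(54.1)(0.557) = −30.13 N·m.
Net torque τ = 5.737 N·m.
α = τ/I = 5.737/5.740 = 0.9996 rad/s².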